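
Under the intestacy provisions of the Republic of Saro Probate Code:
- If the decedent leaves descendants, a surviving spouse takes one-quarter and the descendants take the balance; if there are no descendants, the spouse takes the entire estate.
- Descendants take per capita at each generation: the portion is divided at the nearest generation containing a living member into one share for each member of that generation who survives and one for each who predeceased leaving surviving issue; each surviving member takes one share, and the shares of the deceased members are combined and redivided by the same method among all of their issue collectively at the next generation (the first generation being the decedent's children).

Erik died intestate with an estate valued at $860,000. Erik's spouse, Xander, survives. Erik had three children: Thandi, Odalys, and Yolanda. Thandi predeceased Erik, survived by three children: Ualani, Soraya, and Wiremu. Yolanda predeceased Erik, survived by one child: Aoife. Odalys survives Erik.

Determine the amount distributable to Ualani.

Xander takes one-quarter of $860,000 = $215,000. The remaining $645,000 passes to the descendants.
The descendants' portion ($645,000) is divided at the children's generation into 3 shares of $215,000. Odalys takes $215,000. The 2 shares of the deceased (Thandi and Yolanda) are combined into a pool of $430,000.
That pool ($430,000) is divided at the grandchildren's generation equally among Ualani, Soraya, Wiremu, and Aoife: $107,500 each.

Ualani receives $107,500.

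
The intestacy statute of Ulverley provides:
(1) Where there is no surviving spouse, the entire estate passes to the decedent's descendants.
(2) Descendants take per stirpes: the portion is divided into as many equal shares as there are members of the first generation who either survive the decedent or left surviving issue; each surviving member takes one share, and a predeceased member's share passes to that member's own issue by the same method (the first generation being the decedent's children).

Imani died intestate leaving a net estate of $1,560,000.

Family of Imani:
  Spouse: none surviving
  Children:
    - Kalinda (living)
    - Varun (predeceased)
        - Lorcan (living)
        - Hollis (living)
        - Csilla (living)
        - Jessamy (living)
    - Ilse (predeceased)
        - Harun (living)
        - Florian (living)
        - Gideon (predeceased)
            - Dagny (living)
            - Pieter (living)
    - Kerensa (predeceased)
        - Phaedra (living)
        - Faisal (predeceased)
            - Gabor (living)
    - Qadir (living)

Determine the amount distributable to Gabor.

The entire $1,560,000 passes to the descendants.
That amount ($1,560,000) is divided into 5 shares of $312,000: Kalinda and Qadir each take $312,000; Varun's $312,000 share passes to Varun's issue; Ilse's $312,000 share passes to Ilse's issue; Kerensa's $312,000 share passes to Kerensa's issue.
Varun's share ($312,000) is divided into 4 shares of $78,000: Lorcan, Hollis, Csilla, and Jessamy each take $78,000.
Ilse's share ($312,000) is divided into 3 shares of $104,000: Harun and Florian each take $104,000; Gideon's $104,000 share passes to Gideon's issue.
Gideon's share ($104,000) is divided into 2 shares of $52,000: Dagny and Pieter each take $52,000.
Kerensa's share ($312,000) is divided into 2 shares of $156,000: Phaedra takes $156,000; Faisal's $156,000 share passes to Faisal's issue.
Faisal's share ($156,000) passes entirely to Gabor.

Gabor receives $156,000.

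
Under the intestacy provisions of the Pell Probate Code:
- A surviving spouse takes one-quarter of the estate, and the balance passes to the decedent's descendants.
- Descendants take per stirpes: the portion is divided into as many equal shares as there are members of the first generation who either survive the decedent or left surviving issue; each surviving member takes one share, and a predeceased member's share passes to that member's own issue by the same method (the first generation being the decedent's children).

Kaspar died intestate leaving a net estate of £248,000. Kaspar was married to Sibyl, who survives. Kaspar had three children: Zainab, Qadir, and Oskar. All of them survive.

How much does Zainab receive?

Sibyl takes one-quarter of £248,000 = £62,000. The remaining £186,000 passes to the descendants.
The descendants' portion (£186,000) is divided into 3 shares of £62,000: Zainab, Qadir, and Oskar each take £62,000.

Zainab receives £62,000.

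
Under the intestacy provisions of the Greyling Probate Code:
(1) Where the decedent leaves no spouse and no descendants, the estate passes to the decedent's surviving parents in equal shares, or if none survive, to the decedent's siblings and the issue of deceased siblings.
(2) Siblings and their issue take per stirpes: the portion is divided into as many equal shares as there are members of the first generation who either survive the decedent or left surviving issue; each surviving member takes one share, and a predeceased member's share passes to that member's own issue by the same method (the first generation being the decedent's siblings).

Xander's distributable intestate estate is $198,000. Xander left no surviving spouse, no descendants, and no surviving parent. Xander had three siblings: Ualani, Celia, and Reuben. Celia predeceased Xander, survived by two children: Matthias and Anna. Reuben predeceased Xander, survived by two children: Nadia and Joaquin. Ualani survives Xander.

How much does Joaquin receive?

The entire $198,000 passes to the siblings and their issue.
That amount ($198,000) is divided into 3 shares of $66,000: Ualani takes $66,000; Celia's $66,000 share passes to Celia's issue; Reuben's $66,000 share passes to Reuben's issue.
Celia's share ($66,000) is divided into 2 shares of $33,000: Matthias and Anna each take $33,000.
Reuben's share ($66,000) is divided into 2 shares of $33,000: Nadia and Joaquin each take $33,000.

Joaquin receives $33,000.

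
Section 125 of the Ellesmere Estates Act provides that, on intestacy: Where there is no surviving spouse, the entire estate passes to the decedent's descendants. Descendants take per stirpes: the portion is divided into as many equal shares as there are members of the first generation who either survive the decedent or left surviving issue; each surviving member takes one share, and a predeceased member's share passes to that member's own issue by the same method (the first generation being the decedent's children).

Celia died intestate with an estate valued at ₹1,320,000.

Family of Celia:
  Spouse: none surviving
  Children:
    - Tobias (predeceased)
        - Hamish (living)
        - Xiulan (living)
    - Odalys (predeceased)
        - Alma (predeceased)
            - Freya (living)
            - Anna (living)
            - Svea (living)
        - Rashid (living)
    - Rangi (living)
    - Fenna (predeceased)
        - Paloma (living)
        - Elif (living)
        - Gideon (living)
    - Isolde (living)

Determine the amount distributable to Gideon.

Gideon receives ₹88,000.

The entire ₹1,320,000 passes to the descendants.
That amount (₹1,320,000) is divided into 5 shares of ₹264,000: Rangi and Isolde each take ₹264,000; Tobias's ₹264,000 share passes to Tobias's issue; Odalys's ₹264,000 share passes to Odalys's issue; Fenna's ₹264,000 share passes to Fenna's issue.
Tobias's share (₹264,000) is divided into 2 shares of ₹132,000: Hamish and Xiulan each take ₹132,000.
Odalys's share (₹264,000) is divided into 2 shares of ₹132,000: Rashid takes ₹132,000; Alma's ₹132,000 share passes to Alma's issue.
Alma's share (₹132,000) is divided into 3 shares of ₹44,000: Freya, Anna, and Svea each take ₹44,000.
Fenna's share (₹264,000) is divided into 3 shares of ₹88,000: Paloma, Elif, and Gideon each take ₹88,000.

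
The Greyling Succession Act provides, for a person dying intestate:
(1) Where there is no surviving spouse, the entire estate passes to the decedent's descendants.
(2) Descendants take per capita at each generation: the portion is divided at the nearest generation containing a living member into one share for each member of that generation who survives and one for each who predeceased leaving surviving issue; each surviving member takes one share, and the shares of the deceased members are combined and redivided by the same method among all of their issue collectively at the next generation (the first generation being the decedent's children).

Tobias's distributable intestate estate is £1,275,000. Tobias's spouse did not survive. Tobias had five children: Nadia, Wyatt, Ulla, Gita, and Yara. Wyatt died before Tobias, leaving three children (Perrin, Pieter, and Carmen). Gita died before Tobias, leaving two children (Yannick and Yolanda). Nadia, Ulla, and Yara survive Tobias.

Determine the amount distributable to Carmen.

Carmen receives £102,000.

The entire £1,275,000 passes to the descendants.
That amount (£1,275,000) is divided at the children's generation into 5 shares of £255,000. Nadia, Ulla, and Yara each take £255,000. The 2 shares of the deceased (Wyatt and Gita) are combined into a pool of £510,000.
That pool (£510,000) is divided at the grandchildren's generation equally among Perrin, Pieter, Carmen, Yannick, and Yolanda: £102,000 each.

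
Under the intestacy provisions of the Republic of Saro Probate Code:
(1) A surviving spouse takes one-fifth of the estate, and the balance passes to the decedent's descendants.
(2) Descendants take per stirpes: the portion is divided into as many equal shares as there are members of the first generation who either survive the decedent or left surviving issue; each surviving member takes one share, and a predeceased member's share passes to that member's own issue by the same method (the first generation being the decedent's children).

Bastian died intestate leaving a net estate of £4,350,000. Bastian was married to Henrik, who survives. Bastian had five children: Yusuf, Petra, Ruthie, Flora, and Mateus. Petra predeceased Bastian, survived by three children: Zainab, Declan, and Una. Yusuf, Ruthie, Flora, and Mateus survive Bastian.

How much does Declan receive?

Declan receives £232,000.

Henrik takes one-fifth of £4,350,000 = £870,000. The remaining £3,480,000 passes to the descendants.
The descendants' portion (£3,480,000) is divided into 5 shares of £696,000: Yusuf, Ruthie, Flora, and Mateus each take £696,000; Petra's £696,000 share passes to Petra's issue.
Petra's share (£696,000) is divided into 3 shares of £232,000: Zainab, Declan, and Una each take £232,000.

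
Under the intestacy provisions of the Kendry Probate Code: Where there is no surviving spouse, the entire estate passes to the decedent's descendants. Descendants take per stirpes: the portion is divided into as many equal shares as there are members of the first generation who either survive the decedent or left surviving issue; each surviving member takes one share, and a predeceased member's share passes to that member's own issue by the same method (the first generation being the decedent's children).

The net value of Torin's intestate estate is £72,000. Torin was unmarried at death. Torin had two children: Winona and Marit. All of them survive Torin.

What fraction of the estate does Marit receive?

Marit receives 1/2 of the estate.

The entire £72,000 passes to the descendants.
That amount (£72,000) is divided into 2 shares of £36,000: Winona and Marit each take £36,000.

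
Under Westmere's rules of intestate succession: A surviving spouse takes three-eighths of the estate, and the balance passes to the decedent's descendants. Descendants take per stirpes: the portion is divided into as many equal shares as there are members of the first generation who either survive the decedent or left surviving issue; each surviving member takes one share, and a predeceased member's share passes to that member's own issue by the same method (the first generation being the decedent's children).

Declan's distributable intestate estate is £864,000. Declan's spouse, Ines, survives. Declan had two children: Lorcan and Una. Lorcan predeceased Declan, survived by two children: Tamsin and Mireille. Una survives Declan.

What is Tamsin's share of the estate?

Ines takes three-eighths of £864,000 = £324,000. The remaining £540,000 passes to the descendants.
The descendants' portion (£540,000) is divided into 2 shares of £270,000: Una takes £270,000; Lorcan's £270,000 share passes to Lorcan's issue.
Lorcan's share (£270,000) is divided into 2 shares of £135,000: Tamsin and Mireille each take £135,000.

Tamsin receives £135,000.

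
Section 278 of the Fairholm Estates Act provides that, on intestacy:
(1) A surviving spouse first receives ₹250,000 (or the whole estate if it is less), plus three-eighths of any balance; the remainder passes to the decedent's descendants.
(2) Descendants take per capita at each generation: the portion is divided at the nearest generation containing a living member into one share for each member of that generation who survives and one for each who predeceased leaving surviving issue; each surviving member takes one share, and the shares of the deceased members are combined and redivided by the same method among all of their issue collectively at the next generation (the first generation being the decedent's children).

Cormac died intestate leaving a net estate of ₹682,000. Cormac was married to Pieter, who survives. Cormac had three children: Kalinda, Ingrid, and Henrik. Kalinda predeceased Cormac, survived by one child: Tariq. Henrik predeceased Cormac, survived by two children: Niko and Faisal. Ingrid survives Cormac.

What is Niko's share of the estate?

Pieter first takes ₹250,000, leaving a balance of ₹432,000. Pieter then takes three-eighths of the balance (₹162,000), for a total of ₹412,000. The remaining ₹270,000 passes to the descendants.
The descendants' portion (₹270,000) is divided at the children's generation into 3 shares of ₹90,000. Ingrid takes ₹90,000. The 2 shares of the deceased (Kalinda and Henrik) are combined into a pool of ₹180,000.
That pool (₹180,000) is divided at the grandchildren's generation equally among Tariq, Niko, and Faisal: ₹60,000 each.

Niko receives ₹60,000.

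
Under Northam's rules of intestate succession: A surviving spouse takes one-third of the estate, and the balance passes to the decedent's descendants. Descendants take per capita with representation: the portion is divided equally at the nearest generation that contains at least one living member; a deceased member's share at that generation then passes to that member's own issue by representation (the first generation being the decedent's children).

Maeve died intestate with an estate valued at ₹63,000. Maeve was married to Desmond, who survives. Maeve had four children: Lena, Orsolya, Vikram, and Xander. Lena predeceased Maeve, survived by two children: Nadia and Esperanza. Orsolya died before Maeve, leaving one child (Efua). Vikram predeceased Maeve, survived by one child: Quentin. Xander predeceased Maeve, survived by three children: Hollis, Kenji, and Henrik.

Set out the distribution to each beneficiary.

Desmond: ₹21,000; Nadia: ₹6,000; Esperanza: ₹6,000; Efua: ₹6,000; Quentin: ₹6,000; Hollis: ₹6,000; Kenji: ₹6,000; Henrik: ₹6,000

Desmond takes one-third of ₹63,000 = ₹21,000. The remaining ₹42,000 passes to the descendants.
No child survives, so the initial division is made at the grandchildren's generation.
The descendants' portion (₹42,000) is divided into 7 shares of ₹6,000: Nadia, Esperanza, Efua, Quentin, Hollis, Kenji, and Henrik each take ₹6,000.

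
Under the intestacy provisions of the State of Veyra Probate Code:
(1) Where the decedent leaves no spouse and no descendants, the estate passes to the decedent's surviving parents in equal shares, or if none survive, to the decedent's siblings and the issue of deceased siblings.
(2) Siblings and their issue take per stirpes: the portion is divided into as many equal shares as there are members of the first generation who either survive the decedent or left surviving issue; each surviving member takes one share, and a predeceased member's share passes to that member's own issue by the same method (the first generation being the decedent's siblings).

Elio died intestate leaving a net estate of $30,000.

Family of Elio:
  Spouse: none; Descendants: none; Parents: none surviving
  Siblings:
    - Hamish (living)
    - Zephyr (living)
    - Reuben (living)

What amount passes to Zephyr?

The entire $30,000 passes to the siblings and their issue.
That amount ($30,000) is divided into 3 shares of $10,000: Hamish, Zephyr, and Reuben each take $10,000.

Zephyr receives $10,000.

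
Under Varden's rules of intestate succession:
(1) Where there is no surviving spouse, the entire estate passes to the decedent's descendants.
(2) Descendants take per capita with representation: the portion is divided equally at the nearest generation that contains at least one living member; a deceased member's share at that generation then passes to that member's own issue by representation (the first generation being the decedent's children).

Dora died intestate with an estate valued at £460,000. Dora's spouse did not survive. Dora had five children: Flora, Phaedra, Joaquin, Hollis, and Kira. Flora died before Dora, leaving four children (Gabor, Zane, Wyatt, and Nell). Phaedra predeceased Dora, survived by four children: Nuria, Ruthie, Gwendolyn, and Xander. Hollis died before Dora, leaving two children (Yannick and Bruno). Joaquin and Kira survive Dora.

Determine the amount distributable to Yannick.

Yannick receives £46,000.

The entire £460,000 passes to the descendants.
That amount (£460,000) is divided into 5 shares of £92,000: Joaquin and Kira each take £92,000; Flora's £92,000 share passes to Flora's issue; Phaedra's £92,000 share passes to Phaedra's issue; Hollis's £92,000 share passes to Hollis's issue.
Flora's share (£92,000) is divided into 4 shares of £23,000: Gabor, Zane, Wyatt, and Nell each take £23,000.
Phaedra's share (£92,000) is divided into 4 shares of £23,000: Nuria, Ruthie, Gwendolyn, and Xander each take £23,000.
Hollis's share (£92,000) is divided into 2 shares of £46,000: Yannick and Bruno each take £46,000.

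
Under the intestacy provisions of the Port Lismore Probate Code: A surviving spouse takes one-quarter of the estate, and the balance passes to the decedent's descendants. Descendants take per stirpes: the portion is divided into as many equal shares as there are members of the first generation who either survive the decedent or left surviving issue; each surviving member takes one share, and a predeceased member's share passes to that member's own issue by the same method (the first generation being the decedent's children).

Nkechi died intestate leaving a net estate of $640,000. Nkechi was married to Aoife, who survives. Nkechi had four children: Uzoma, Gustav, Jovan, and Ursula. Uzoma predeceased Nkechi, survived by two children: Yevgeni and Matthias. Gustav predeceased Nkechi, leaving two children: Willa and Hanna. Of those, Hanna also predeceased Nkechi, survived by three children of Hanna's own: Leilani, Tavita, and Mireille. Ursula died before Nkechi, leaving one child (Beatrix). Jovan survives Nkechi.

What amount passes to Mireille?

Mireille receives $20,000.

Aoife takes one-quarter of $640,000 = $160,000. The remaining $480,000 passes to the descendants.
The descendants' portion ($480,000) is divided into 4 shares of $120,000: Jovan takes $120,000; Uzoma's $120,000 share passes to Uzoma's issue; Gustav's $120,000 share passes to Gustav's issue; Ursula's $120,000 share passes to Ursula's issue.
Uzoma's share ($120,000) is divided into 2 shares of $60,000: Yevgeni and Matthias each take $60,000.
Gustav's share ($120,000) is divided into 2 shares of $60,000: Willa takes $60,000; Hanna's $60,000 share passes to Hanna's issue.
Hanna's share ($60,000) is divided into 3 shares of $20,000: Leilani, Tavita, and Mireille each take $20,000.
Ursula's share ($120,000) passes entirely to Beatrix.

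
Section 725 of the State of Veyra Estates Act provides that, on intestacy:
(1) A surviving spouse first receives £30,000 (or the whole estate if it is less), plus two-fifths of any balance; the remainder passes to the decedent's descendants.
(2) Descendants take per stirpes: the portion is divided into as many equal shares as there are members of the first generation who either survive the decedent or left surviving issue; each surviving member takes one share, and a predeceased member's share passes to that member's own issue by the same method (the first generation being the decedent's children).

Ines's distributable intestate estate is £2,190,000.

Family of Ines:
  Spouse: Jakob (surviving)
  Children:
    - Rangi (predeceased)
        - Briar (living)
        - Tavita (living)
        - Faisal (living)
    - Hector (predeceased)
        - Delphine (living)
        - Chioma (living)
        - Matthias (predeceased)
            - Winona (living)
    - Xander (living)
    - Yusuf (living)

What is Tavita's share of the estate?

Jakob first takes £30,000, leaving a balance of £2,160,000. Jakob then takes two-fifths of the balance (£864,000), for a total of £894,000. The remaining £1,296,000 passes to the descendants.
The descendants' portion (£1,296,000) is divided into 4 shares of £324,000: Xander and Yusuf each take £324,000; Rangi's £324,000 share passes to Rangi's issue; Hector's £324,000 share passes to Hector's issue.
Rangi's share (£324,000) is divided into 3 shares of £108,000: Briar, Tavita, and Faisal each take £108,000.
Hector's share (£324,000) is divided into 3 shares of £108,000: Delphine and Chioma each take £108,000; Matthias's £108,000 share passes to Matthias's issue.
Matthias's share (£108,000) passes entirely to Winona.

Tavita receives £108,000.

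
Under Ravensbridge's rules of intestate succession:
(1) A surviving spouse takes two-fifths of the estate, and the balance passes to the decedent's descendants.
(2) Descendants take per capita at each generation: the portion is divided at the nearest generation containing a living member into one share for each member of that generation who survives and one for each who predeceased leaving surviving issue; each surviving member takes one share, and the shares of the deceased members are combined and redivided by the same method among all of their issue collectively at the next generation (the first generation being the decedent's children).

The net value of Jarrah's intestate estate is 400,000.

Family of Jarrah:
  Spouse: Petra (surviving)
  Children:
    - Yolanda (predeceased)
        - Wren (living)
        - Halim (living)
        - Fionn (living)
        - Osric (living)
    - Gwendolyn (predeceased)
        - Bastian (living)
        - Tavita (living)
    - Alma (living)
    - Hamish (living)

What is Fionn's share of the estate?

Fionn receives 20,000.

Petra takes two-fifths of 400,000 = 160,000. The remaining 240,000 passes to the descendants.
The descendants' portion (240,000) is divided at the children's generation into 4 shares of 60,000. Alma and Hamish each take 60,000. The 2 shares of the deceased (Yolanda and Gwendolyn) are combined into a pool of 120,000.
That pool (120,000) is divided at the grandchildren's generation equally among Wren, Halim, Fionn, Osric, Bastian, and Tavita: 20,000 each.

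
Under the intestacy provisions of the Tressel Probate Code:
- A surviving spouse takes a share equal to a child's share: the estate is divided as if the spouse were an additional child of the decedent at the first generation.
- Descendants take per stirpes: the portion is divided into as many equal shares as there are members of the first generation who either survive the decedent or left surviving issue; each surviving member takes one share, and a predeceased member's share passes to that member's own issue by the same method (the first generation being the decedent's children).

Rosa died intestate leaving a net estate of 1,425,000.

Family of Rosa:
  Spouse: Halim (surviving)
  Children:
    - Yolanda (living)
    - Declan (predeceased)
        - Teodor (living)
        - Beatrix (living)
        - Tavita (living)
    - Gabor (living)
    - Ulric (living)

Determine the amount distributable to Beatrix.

The spouse counts as an additional share at the children's level, so there are 5 primary shares of 285,000. Halim takes one such share (285,000).
The children's combined portion (1,140,000) is divided into 4 shares of 285,000: Yolanda, Gabor, and Ulric each take 285,000; Declan's 285,000 share passes to Declan's issue.
Declan's share (285,000) is divided into 3 shares of 95,000: Teodor, Beatrix, and Tavita each take 95,000.

Beatrix receives 95,000.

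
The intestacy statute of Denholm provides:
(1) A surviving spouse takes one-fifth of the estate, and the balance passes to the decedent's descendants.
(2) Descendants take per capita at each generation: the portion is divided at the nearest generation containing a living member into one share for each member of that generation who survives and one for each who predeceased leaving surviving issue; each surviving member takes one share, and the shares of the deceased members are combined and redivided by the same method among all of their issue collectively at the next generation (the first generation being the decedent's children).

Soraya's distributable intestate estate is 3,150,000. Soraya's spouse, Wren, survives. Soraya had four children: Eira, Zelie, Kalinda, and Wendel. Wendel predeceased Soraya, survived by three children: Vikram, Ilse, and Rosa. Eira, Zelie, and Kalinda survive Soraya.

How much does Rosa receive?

Rosa receives 210,000.

Wren takes one-fifth of 3,150,000 = 630,000. The remaining 2,520,000 passes to the descendants.
The descendants' portion (2,520,000) is divided at the children's generation into 4 shares of 630,000. Eira, Zelie, and Kalinda each take 630,000. The remaining share for the deceased Wendel (630,000) is carried to the next generation.
That pool (630,000) is divided at the grandchildren's generation equally among Vikram, Ilse, and Rosa: 210,000 each.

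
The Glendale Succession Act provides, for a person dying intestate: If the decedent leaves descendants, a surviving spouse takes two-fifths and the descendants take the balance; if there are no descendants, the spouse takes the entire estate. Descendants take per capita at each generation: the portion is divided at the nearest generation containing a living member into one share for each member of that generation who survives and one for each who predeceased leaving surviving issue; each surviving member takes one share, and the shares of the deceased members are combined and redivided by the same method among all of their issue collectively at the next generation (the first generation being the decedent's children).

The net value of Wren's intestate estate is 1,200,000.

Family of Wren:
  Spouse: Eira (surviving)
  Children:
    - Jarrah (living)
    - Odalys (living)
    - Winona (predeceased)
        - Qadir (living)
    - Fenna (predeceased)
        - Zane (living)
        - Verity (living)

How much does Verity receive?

Verity receives 120,000.

Eira takes two-fifths of 1,200,000 = 480,000. The remaining 720,000 passes to the descendants.
The descendants' portion (720,000) is divided at the children's generation into 4 shares of 180,000. Jarrah and Odalys each take 180,000. The 2 shares of the deceased (Winona and Fenna) are combined into a pool of 360,000.
That pool (360,000) is divided at the grandchildren's generation equally among Qadir, Zane, and Verity: 120,000 each.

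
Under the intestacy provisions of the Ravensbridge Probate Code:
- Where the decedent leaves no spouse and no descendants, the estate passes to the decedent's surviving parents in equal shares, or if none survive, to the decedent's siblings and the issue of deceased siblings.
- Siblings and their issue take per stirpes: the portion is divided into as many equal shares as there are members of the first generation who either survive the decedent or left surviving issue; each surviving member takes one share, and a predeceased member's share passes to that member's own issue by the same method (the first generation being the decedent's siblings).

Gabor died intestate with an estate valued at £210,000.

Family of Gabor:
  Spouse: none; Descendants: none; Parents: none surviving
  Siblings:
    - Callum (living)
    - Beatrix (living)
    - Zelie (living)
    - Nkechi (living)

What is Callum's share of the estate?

Callum receives £52,500.

The entire £210,000 passes to the siblings and their issue.
That amount (£210,000) is divided into 4 shares of £52,500: Callum, Beatrix, Zelie, and Nkechi each take £52,500.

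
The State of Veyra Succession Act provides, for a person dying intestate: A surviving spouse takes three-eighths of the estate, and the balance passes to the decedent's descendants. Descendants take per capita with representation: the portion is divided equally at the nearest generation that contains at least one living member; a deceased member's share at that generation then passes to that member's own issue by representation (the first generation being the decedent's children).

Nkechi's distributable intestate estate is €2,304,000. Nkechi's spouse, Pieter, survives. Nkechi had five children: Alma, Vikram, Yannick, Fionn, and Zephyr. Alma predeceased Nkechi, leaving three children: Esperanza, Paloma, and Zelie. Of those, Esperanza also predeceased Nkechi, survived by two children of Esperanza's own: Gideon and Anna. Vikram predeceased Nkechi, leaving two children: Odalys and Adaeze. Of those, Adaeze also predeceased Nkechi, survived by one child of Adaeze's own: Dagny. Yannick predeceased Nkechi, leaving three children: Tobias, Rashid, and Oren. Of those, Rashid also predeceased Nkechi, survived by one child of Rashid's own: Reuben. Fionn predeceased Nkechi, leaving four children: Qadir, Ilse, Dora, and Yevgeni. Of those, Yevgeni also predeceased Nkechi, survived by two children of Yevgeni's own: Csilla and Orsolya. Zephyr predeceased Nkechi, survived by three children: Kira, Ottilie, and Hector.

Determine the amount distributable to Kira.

Kira receives €96,000.

Pieter takes three-eighths of €2,304,000 = €864,000. The remaining €1,440,000 passes to the descendants.
No child survives, so the initial division is made at the grandchildren's generation.
The descendants' portion (€1,440,000) is divided into 15 shares of €96,000: Paloma, Zelie, Odalys, Tobias, Oren, Qadir, Ilse, Dora, Kira, Ottilie, and Hector each take €96,000; Esperanza's €96,000 share passes to Esperanza's issue; Adaeze's €96,000 share passes to Adaeze's issue; Rashid's €96,000 share passes to Rashid's issue; Yevgeni's €96,000 share passes to Yevgeni's issue.
Esperanza's share (€96,000) is divided into 2 shares of €48,000: Gideon and Anna each take €48,000.
Adaeze's share (€96,000) passes entirely to Dagny.
Rashid's share (€96,000) passes entirely to Reuben.
Yevgeni's share (€96,000) is divided into 2 shares of €48,000: Csilla and Orsolya each take €48,000.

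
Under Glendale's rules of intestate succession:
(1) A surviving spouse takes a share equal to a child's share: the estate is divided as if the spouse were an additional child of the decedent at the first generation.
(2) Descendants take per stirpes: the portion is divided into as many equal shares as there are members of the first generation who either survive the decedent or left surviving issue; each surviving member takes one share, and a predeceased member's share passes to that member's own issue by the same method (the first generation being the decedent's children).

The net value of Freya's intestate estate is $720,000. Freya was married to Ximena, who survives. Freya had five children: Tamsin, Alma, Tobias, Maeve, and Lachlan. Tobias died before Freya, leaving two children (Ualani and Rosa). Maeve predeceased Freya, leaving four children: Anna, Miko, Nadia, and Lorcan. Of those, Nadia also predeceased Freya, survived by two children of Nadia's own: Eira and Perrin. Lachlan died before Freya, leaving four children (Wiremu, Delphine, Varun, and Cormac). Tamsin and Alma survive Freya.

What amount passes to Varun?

Varun receives $30,000.

The spouse counts as an additional share at the children's level, so there are 6 primary shares of $120,000. Ximena takes one such share ($120,000).
The children's combined portion ($600,000) is divided into 5 shares of $120,000: Tamsin and Alma each take $120,000; Tobias's $120,000 share passes to Tobias's issue; Maeve's $120,000 share passes to Maeve's issue; Lachlan's $120,000 share passes to Lachlan's issue.
Tobias's share ($120,000) is divided into 2 shares of $60,000: Ualani and Rosa each take $60,000.
Maeve's share ($120,000) is divided into 4 shares of $30,000: Anna, Miko, and Lorcan each take $30,000; Nadia's $30,000 share passes to Nadia's issue.
Nadia's share ($30,000) is divided into 2 shares of $15,000: Eira and Perrin each take $15,000.
Lachlan's share ($120,000) is divided into 4 shares of $30,000: Wiremu, Delphine, Varun, and Cormac each take $30,000.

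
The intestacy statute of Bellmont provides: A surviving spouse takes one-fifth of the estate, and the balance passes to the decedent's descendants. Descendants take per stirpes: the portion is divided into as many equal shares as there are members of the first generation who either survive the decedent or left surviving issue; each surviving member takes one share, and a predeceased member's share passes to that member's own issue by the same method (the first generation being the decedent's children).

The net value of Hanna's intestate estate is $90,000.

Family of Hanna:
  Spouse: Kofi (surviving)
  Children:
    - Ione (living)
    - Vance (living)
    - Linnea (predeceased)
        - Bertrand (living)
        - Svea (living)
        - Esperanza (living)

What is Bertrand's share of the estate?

Kofi takes one-fifth of $90,000 = $18,000. The remaining $72,000 passes to the descendants.
The descendants' portion ($72,000) is divided into 3 shares of $24,000: Ione and Vance each take $24,000; Linnea's $24,000 share passes to Linnea's issue.
Linnea's share ($24,000) is divided into 3 shares of $8,000: Bertrand, Svea, and Esperanza each take $8,000.

Bertrand receives $8,000.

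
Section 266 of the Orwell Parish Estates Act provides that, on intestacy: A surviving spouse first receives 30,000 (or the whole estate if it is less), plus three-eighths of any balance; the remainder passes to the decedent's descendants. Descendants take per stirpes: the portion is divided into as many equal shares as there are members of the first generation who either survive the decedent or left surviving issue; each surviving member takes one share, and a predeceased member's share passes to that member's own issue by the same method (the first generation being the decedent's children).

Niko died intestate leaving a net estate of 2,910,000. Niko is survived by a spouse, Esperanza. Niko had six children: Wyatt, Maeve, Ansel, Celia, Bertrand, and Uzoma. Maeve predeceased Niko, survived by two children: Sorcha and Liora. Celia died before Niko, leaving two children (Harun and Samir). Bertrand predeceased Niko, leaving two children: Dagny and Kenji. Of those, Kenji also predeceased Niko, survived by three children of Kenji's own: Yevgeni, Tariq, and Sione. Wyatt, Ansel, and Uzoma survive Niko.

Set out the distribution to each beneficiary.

Esperanza first takes 30,000, leaving a balance of 2,880,000. Esperanza then takes three-eighths of the balance (1,080,000), for a total of 1,110,000. The remaining 1,800,000 passes to the descendants.
The descendants' portion (1,800,000) is divided into 6 shares of 300,000: Wyatt, Ansel, and Uzoma each take 300,000; Maeve's 300,000 share passes to Maeve's issue; Celia's 300,000 share passes to Celia's issue; Bertrand's 300,000 share passes to Bertrand's issue.
Maeve's share (300,000) is divided into 2 shares of 150,000: Sorcha and Liora each take 150,000.
Celia's share (300,000) is divided into 2 shares of 150,000: Harun and Samir each take 150,000.
Bertrand's share (300,000) is divided into 2 shares of 150,000: Dagny takes 150,000; Kenji's 150,000 share passes to Kenji's issue.
Kenji's share (150,000) is divided into 3 shares of 50,000: Yevgeni, Tariq, and Sione each take 50,000.

Esperanza: 1,110,000; Wyatt: 300,000; Sorcha: 150,000; Liora: 150,000; Ansel: 300,000; Harun: 150,000; Samir: 150,000; Dagny: 150,000; Yevgeni: 50,000; Tariq: 50,000; Sione: 50,000; Uzoma: 300,000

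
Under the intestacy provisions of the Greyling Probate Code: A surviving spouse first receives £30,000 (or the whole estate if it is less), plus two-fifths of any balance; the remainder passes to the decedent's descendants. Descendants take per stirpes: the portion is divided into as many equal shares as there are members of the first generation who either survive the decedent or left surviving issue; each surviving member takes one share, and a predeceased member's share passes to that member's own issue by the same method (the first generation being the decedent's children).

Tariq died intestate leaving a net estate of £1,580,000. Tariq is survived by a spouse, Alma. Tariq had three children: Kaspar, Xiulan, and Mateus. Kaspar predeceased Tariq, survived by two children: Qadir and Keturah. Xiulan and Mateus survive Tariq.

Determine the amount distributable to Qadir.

Qadir receives £155,000.

Alma first takes £30,000, leaving a balance of £1,550,000. Alma then takes two-fifths of the balance (£620,000), for a total of £650,000. The remaining £930,000 passes to the descendants.
The descendants' portion (£930,000) is divided into 3 shares of £310,000: Xiulan and Mateus each take £310,000; Kaspar's £310,000 share passes to Kaspar's issue.
Kaspar's share (£310,000) is divided into 2 shares of £155,000: Qadir and Keturah each take £155,000.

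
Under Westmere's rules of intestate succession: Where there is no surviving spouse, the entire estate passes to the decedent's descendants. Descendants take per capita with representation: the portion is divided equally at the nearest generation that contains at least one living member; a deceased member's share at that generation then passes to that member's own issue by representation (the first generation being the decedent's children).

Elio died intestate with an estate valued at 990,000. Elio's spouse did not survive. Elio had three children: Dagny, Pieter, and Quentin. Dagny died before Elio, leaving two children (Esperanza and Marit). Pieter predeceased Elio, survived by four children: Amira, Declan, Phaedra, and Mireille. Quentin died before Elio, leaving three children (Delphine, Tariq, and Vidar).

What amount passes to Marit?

The entire 990,000 passes to the descendants.
No child survives, so the initial division is made at the grandchildren's generation.
That amount (990,000) is divided into 9 shares of 110,000: Esperanza, Marit, Amira, Declan, Phaedra, Mireille, Delphine, Tariq, and Vidar each take 110,000.

Marit receives 110,000.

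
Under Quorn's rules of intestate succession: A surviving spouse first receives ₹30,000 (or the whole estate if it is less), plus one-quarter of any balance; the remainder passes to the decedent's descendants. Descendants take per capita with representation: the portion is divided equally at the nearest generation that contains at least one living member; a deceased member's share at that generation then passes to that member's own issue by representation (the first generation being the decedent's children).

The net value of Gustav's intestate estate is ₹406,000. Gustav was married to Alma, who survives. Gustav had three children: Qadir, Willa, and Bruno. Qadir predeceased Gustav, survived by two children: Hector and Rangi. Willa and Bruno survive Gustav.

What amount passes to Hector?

Alma first takes ₹30,000, leaving a balance of ₹376,000. Alma then takes one-quarter of the balance (₹94,000), for a total of ₹124,000. The remaining ₹282,000 passes to the descendants.
The descendants' portion (₹282,000) is divided into 3 shares of ₹94,000: Willa and Bruno each take ₹94,000; Qadir's ₹94,000 share passes to Qadir's issue.
Qadir's share (₹94,000) is divided into 2 shares of ₹47,000: Hector and Rangi each take ₹47,000.

Hector receives ₹47,000.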